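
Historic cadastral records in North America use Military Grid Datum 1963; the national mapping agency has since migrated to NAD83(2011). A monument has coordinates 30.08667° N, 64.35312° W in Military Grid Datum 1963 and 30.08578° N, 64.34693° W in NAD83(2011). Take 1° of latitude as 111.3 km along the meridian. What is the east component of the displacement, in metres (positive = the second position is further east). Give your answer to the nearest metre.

ΔE = 596 m

Δφ = 30.08578° − 30.08667° = -0.00089°; Δλ = -64.34693° − -64.35312° = +0.00619°.
ΔN = Δφ × 111300 = -99.1 m; ΔE = Δλ × 111300 × cos(30.08667°) = +0.00619 × 111300 × 0.865268 = 596.1 m.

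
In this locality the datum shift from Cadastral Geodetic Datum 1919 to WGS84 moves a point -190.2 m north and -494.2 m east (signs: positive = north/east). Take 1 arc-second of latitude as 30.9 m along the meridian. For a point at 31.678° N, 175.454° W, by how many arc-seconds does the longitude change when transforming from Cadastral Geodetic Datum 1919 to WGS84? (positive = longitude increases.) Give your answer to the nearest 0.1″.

At latitude 31.678°, cos φ = 0.851013.
1″ of longitude at this latitude = 30.90 × cos φ = 26.2963 m, so Δλ = -494.2 / 26.2963 = -18.794″.

Δλ = -18.8″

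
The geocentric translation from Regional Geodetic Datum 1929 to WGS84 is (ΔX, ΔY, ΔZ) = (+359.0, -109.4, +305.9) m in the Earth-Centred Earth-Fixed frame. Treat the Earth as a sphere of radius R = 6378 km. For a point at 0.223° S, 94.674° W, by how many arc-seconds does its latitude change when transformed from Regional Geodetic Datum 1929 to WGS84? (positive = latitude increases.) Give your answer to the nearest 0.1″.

sin φ = -0.003892, cos φ = 0.999992, sin λ = -0.996674, cos λ = -0.081486.
North component: ΔN = −sin φ cos λ·ΔX − sin φ sin λ·ΔY + cos φ·ΔZ = −(-0.003892)(-0.081486)(359.0) − (-0.003892)(-0.996674)(-109.4) + (0.999992)(305.9) = 306.21 m.
1° of latitude spans πR/180 = 111317 m, so Δφ = 306.21 / 111317 × 3600 = 9.903″.

Δφ = 9.9″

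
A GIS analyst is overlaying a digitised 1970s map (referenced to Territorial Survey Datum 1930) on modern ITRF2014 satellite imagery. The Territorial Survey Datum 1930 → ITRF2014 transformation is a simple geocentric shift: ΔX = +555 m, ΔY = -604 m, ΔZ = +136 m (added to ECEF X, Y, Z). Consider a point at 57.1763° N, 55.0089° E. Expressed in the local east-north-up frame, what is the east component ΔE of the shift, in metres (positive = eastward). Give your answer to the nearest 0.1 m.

ΔE = -801.0 m

The local east axis at (φ, λ) is (−sin λ, cos λ, 0), so ΔE = −sin(55.0089°)·555 + cos(55.0089°)·(-604) = -801.04 m.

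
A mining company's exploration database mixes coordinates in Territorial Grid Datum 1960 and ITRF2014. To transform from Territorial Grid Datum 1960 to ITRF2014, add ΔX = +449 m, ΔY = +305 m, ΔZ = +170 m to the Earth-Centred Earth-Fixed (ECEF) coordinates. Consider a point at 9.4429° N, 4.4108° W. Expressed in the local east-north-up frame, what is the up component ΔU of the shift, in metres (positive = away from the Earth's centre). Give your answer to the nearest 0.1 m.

ΔU = 446.4 m

At φ = 9.4429°, λ = -4.4108°: sin φ = 0.164065, cos φ = 0.986450, sin λ = -0.076907, cos λ = 0.997038.
ΔU = cos φ cos λ·ΔX + cos φ sin λ·ΔY + sin φ·ΔZ = (0.986450)(0.997038)(449) + (0.986450)(-0.076907)(305) + (0.164065)(170) = 446.36 m.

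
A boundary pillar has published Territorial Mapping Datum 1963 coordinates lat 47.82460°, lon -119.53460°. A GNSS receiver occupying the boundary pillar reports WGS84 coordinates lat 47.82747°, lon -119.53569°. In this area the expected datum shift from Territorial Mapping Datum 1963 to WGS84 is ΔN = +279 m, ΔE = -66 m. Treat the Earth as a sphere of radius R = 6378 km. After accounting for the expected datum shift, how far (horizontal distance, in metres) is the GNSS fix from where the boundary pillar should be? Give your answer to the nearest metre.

Observed coordinate differences: Δφ = +0.00287°, Δλ = -0.00109°.
Converting to metres (1° lat = 111317 m, cos φ = 0.671402): observed ΔN = 319.5 m, observed ΔE = -81.5 m.
Subtracting the expected shift leaves a residual of 319.5 − (279) = 40.5 m north and -81.5 − (-66) = -15.5 m east.
Residual distance = √(40.5² + (-15.5)²) = 43.3 m.

43 m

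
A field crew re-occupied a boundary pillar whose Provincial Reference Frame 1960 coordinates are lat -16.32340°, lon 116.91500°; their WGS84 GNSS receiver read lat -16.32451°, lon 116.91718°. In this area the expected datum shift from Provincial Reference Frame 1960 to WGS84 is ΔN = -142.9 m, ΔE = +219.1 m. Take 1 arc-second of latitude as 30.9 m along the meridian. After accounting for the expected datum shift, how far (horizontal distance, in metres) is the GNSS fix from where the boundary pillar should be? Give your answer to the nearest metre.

Observed coordinate differences: Δφ = -0.00111°, Δλ = +0.00218°.
Converting to metres (1° lat = 111240 m, cos φ = 0.959691): observed ΔN = -123.5 m, observed ΔE = 232.7 m.
Subtracting the expected shift leaves a residual of -123.5 − (-142.9) = 19.4 m north and 232.7 − (219.1) = 13.6 m east.
Residual distance = √(19.4² + 13.6²) = 23.7 m.

24 m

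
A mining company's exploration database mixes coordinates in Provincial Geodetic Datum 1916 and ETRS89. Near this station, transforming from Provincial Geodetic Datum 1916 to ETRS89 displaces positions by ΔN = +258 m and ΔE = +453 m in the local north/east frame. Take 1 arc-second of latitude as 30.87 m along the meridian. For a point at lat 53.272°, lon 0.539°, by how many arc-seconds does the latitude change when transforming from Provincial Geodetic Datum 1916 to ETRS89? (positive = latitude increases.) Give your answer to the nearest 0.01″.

Δφ = 8.36″

1″ of latitude = 30.87 m, so Δφ = 258.0 / 30.87 = 8.358″.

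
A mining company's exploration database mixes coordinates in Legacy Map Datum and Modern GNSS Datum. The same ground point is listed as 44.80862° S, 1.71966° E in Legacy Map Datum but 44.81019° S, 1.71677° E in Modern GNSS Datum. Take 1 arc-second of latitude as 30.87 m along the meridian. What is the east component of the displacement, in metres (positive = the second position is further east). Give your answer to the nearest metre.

Δφ = -44.81019° − -44.80862° = -0.00157°; Δλ = 1.71677° − 1.71966° = -0.00289°.
1° of latitude = 3600 × 30.87 = 111132 m.
ΔN = Δφ × 111132 = -174.5 m; ΔE = Δλ × 111132 × cos(-44.80862°) = -0.00289 × 111132 × 0.709465 = -227.9 m.

ΔE = -228 m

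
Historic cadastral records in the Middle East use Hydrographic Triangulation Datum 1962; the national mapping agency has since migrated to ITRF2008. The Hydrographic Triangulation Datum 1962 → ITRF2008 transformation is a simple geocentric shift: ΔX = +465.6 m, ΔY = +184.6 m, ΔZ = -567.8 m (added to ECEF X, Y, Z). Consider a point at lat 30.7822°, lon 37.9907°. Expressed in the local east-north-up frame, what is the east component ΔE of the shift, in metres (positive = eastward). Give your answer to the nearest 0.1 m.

ΔE = -141.1 m

The local east axis at (φ, λ) is (−sin λ, cos λ, 0), so ΔE = −sin(37.9907°)·465.6 + cos(37.9907°)·184.6 = -141.11 m.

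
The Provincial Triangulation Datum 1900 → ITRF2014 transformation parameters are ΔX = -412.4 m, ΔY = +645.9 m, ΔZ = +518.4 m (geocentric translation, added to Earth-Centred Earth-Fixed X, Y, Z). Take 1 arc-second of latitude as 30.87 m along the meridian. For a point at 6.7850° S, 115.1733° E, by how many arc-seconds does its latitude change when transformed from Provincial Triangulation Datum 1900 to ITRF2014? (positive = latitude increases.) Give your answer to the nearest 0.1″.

Δφ = 19.6″

sin φ = -0.118144, cos φ = 0.992996, sin λ = 0.905025, cos λ = -0.425358.
North component: ΔN = −sin φ cos λ·ΔX − sin φ sin λ·ΔY + cos φ·ΔZ = −(-0.118144)(-0.425358)(-412.4) − (-0.118144)(0.905025)(645.9) + (0.992996)(518.4) = 604.56 m.
1° of latitude spans 3600 × 30.87 = 111132 m, so Δφ = 604.56 / 111132 × 3600 = 19.584″.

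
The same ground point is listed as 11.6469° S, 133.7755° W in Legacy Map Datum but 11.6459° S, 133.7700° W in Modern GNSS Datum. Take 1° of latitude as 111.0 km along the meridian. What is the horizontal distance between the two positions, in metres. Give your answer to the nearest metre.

Δφ = -11.6459° − -11.6469° = +0.0010°; Δλ = -133.7700° − -133.7755° = +0.0055°.
ΔN = Δφ × 111000 = 111.0 m; ΔE = Δλ × 111000 × cos(-11.6469°) = +0.0055 × 111000 × 0.979410 = 597.9 m.
Distance = √(ΔE² + ΔN²) = √(597.9² + 111.0²) = 608.1 m.

608 m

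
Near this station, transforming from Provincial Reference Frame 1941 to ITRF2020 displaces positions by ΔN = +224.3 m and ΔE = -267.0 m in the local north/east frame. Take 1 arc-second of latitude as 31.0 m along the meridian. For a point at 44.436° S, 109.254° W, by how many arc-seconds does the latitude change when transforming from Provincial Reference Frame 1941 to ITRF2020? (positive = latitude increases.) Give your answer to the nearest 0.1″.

Δφ = 7.2″

1″ of latitude = 31.00 m, so Δφ = 224.3 / 31.00 = 7.235″.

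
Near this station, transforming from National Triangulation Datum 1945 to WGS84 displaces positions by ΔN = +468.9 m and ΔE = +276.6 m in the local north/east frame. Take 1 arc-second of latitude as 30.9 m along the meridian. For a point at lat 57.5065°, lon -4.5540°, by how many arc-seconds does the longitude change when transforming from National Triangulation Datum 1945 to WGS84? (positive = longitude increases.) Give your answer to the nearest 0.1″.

At latitude 57.5065°, cos φ = 0.537204.
1″ of longitude at this latitude = 30.90 × cos φ = 16.5996 m, so Δλ = 276.6 / 16.5996 = 16.663″.

Δλ = 16.7″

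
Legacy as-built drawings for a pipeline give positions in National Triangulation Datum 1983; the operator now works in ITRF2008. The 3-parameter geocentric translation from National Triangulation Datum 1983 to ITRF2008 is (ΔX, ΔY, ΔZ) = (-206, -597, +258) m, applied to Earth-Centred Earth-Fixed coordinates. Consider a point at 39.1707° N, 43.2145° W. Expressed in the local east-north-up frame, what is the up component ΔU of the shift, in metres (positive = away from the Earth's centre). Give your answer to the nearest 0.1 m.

ΔU = 363.5 m

The local up (radial) axis is (cos φ cos λ, cos φ sin λ, sin φ), giving ΔU = -116.392 + 316.918 + 162.961 = 363.49 m.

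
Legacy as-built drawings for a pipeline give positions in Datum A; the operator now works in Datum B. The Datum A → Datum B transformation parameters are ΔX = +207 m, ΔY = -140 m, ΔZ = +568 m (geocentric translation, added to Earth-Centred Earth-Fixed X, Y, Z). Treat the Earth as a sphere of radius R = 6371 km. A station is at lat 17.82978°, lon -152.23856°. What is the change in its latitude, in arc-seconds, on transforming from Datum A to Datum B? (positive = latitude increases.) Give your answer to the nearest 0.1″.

Δφ = 18.7″

sin φ = 0.306190, cos φ = 0.951970, sin λ = -0.465791, cos λ = -0.884895.
North component: ΔN = −sin φ cos λ·ΔX − sin φ sin λ·ΔY + cos φ·ΔZ = −(0.306190)(-0.884895)(207) − (0.306190)(-0.465791)(-140) + (0.951970)(568) = 576.84 m.
1° of latitude spans πR/180 = 111195 m, so Δφ = 576.84 / 111195 × 3600 = 18.675″.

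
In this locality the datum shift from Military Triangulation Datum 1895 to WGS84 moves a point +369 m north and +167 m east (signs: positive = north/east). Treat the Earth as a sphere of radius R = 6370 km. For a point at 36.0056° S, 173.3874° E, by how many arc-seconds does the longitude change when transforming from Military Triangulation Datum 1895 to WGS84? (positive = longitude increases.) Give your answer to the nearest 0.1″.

At latitude -36.0056°, cos φ = 0.808960.
One radian of longitude at latitude φ spans R cos φ, so Δλ = ΔE / (R cos φ) = 167.0 / (6370000 × 0.808960) = 3.2408e-05 rad = 6.685″.

Δλ = 6.7″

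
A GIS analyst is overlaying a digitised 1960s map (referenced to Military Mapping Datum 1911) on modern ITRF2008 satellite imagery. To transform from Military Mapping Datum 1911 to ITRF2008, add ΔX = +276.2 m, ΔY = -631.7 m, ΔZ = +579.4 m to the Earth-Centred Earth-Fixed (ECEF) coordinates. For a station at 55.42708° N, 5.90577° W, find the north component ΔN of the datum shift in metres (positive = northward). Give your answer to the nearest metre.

ΔN = 49 m

At φ = 55.42708°, λ = -5.90577°: sin φ = 0.823405, cos φ = 0.567455, sin λ = -0.102893, cos λ = 0.994692.
ΔN = −sin φ cos λ·ΔX − sin φ sin λ·ΔY + cos φ·ΔZ = −(0.823405)(0.994692)(276.2) − (0.823405)(-0.102893)(-631.7) + (0.567455)(579.4) = 49.05 m.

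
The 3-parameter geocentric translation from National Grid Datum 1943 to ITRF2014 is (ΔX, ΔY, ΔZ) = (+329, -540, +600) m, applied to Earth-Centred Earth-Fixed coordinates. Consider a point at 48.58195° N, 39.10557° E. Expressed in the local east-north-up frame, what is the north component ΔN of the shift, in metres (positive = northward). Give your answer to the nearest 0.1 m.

The local north axis is (−sin φ cos λ, −sin φ sin λ, cos φ), giving ΔN = -191.449 + 255.421 + 396.929 = 460.90 m.

ΔN = 460.9 m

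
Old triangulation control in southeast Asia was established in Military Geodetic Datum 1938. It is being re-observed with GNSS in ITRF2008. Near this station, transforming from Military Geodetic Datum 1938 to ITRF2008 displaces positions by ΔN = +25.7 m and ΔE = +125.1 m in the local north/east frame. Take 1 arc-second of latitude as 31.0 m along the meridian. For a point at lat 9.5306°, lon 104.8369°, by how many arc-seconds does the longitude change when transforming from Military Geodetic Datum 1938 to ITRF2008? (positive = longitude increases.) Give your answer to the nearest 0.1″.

Δλ = 4.1″

At latitude 9.5306°, cos φ = 0.986197.
1″ of longitude at this latitude = 31.00 × cos φ = 30.5721 m, so Δλ = 125.1 / 30.5721 = 4.092″.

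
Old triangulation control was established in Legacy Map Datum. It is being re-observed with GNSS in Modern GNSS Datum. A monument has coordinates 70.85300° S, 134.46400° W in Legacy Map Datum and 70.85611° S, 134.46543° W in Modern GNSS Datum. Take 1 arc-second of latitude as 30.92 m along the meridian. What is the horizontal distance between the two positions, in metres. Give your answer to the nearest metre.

Δφ = -70.85611° − -70.85300° = -0.00311°; Δλ = -134.46543° − -134.46400° = -0.00143°.
1° of latitude = 3600 × 30.92 = 111312 m.
ΔN = Δφ × 111312 = -346.2 m; ΔE = Δλ × 111312 × cos(-70.85300°) = -0.00143 × 111312 × 0.327993 = -52.2 m.
Distance = √(ΔE² + ΔN²) = √((-52.2)² + (-346.2)²) = 350.1 m.

350 m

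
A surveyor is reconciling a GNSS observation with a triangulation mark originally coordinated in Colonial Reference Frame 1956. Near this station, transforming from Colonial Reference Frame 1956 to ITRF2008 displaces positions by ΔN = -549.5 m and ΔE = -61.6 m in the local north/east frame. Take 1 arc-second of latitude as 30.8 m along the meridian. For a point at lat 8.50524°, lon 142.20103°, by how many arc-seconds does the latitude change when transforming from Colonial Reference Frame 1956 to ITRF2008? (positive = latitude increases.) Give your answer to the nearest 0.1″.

1″ of latitude = 30.80 m, so Δφ = -549.5 / 30.80 = -17.841″.

Δφ = -17.8″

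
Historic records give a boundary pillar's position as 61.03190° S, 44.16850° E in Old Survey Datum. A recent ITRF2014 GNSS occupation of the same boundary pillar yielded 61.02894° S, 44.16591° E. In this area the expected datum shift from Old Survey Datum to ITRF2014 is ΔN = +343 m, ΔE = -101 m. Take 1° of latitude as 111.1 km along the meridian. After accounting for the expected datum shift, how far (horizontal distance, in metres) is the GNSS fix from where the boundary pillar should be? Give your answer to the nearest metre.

Observed coordinate differences: Δφ = +0.00296°, Δλ = -0.00259°.
Converting to metres (1° lat = 111100 m, cos φ = 0.484323): observed ΔN = 328.9 m, observed ΔE = -139.4 m.
Subtracting the expected shift leaves a residual of 328.9 − (343) = -14.1 m north and -139.4 − (-101) = -38.4 m east.
Residual distance = √((-14.1)² + (-38.4)²) = 40.9 m.

41 m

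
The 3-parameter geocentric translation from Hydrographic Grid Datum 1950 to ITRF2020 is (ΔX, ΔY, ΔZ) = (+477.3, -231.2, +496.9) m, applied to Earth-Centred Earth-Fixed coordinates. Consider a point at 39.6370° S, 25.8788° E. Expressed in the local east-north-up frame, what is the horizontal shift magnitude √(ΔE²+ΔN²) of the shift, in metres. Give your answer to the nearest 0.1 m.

723.9 m

The local east axis at (φ, λ) is (−sin λ, cos λ, 0), so ΔE = −sin(25.8788°)·477.3 + cos(25.8788°)·(-231.2) = -416.34 m.
The local north axis is (−sin φ cos λ, −sin φ sin λ, cos φ), giving ΔN = 273.946 − 64.374 + 382.663 = 592.24 m.
Horizontal magnitude = √(ΔE² + ΔN²) = √((-416.34)² + 592.24²) = 723.94 m.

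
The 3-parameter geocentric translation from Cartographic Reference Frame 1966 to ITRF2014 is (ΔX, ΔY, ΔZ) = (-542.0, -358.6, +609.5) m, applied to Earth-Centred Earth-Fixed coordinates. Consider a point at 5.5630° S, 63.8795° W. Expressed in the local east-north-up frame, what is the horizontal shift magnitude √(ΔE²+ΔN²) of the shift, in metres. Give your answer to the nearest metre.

At φ = -5.5630°, λ = -63.8795°: sin φ = -0.096940, cos φ = 0.995290, sin λ = -0.897870, cos λ = 0.440260.
ΔE = −sin λ·ΔX + cos λ·ΔY = −(-0.897870)·(-542.0) + (0.440260)·(-358.6) = -644.52 m.
ΔN = −sin φ cos λ·ΔX − sin φ sin λ·ΔY + cos φ·ΔZ = −(-0.096940)(0.440260)(-542.0) − (-0.096940)(-0.897870)(-358.6) + (0.995290)(609.5) = 614.71 m.
Horizontal magnitude = √(ΔE² + ΔN²) = √((-644.52)² + 614.71²) = 890.66 m.

891 m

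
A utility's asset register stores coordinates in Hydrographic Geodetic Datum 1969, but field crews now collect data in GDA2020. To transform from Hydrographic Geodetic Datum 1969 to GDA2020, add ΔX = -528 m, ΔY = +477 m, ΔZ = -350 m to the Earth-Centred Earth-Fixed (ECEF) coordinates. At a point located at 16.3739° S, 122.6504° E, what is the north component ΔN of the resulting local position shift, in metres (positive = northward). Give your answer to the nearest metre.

ΔN = -142 m

The local north axis is (−sin φ cos λ, −sin φ sin λ, cos φ), giving ΔN = 80.304 + 113.219 − 335.805 = -142.28 m.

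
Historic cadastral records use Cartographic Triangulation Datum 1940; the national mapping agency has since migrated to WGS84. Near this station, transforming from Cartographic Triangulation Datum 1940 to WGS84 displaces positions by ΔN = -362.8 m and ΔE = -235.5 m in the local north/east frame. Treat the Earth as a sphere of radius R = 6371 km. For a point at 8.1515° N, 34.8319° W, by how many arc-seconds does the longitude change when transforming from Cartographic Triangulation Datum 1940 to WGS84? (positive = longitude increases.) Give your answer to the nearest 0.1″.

At latitude 8.1515°, cos φ = 0.989897.
One radian of longitude at latitude φ spans R cos φ, so Δλ = ΔE / (R cos φ) = -235.5 / (6371000 × 0.989897) = -3.7342e-05 rad = -7.702″.

Δλ = -7.7″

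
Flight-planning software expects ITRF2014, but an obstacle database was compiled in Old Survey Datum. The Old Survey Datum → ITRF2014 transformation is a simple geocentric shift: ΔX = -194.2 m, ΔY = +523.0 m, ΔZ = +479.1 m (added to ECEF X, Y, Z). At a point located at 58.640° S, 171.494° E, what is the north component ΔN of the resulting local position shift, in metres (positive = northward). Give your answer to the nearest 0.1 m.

ΔN = 479.4 m

At φ = -58.640°, λ = 171.494°: sin φ = -0.853914, cos φ = 0.520414, sin λ = 0.147913, cos λ = -0.989000.
ΔN = −sin φ cos λ·ΔX − sin φ sin λ·ΔY + cos φ·ΔZ = −(-0.853914)(-0.989000)(-194.2) − (-0.853914)(0.147913)(523.0) + (0.520414)(479.1) = 479.39 m.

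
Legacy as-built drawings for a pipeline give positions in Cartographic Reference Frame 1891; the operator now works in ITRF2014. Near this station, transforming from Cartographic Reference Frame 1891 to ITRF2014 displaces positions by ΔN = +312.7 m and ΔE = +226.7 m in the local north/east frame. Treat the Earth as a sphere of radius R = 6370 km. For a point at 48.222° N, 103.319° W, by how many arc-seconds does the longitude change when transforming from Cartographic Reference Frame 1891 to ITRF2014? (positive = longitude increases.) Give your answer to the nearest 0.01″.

At latitude 48.222°, cos φ = 0.666246.
One radian of longitude at latitude φ spans R cos φ, so Δλ = ΔE / (R cos φ) = 226.7 / (6370000 × 0.666246) = 5.3417e-05 rad = 11.018″.

Δλ = 11.02″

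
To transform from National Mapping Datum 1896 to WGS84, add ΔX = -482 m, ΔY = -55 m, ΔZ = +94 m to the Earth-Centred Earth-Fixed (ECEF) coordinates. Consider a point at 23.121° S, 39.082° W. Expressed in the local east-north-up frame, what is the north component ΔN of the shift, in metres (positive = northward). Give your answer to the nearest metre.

The local north axis is (−sin φ cos λ, −sin φ sin λ, cos φ), giving ΔN = -146.919 + 13.615 + 86.450 = -46.85 m.

ΔN = -47 m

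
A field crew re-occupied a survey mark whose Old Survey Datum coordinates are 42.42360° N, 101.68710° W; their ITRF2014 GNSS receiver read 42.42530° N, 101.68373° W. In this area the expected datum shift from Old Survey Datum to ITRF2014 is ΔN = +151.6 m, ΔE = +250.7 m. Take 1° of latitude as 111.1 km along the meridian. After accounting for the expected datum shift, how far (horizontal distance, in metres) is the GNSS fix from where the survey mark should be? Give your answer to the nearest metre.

Observed coordinate differences: Δφ = +0.00170°, Δλ = +0.00337°.
Converting to metres (1° lat = 111100 m, cos φ = 0.738178): observed ΔN = 188.9 m, observed ΔE = 276.4 m.
Subtracting the expected shift leaves a residual of 188.9 − (151.6) = 37.3 m north and 276.4 − (250.7) = 25.7 m east.
Residual distance = √(37.3² + 25.7²) = 45.3 m.

45 m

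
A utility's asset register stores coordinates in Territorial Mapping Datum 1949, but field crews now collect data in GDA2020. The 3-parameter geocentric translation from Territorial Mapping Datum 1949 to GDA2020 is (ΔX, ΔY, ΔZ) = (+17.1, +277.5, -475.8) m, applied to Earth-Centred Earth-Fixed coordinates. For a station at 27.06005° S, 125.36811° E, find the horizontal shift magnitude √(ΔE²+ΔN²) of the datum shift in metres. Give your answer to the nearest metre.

The local east axis at (φ, λ) is (−sin λ, cos λ, 0), so ΔE = −sin(125.36811°)·17.1 + cos(125.36811°)·277.5 = -174.57 m.
The local north axis is (−sin φ cos λ, −sin φ sin λ, cos φ), giving ΔN = -4.503 + 102.944 − 423.714 = -325.27 m.
Horizontal magnitude = √(ΔE² + ΔN²) = √((-174.57)² + (-325.27)²) = 369.16 m.

369 m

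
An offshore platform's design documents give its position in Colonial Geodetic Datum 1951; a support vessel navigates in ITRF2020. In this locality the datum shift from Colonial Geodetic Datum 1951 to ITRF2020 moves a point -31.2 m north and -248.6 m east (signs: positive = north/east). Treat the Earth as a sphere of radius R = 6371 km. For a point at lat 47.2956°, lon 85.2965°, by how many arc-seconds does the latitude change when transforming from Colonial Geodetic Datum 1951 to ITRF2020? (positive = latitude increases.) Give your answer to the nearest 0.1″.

Δφ = -1.0″

On a sphere of radius R, 1 rad of latitude = R, so Δφ = ΔN / R = -31.2 / 6371000 = -4.8972e-06 rad = -1.010″.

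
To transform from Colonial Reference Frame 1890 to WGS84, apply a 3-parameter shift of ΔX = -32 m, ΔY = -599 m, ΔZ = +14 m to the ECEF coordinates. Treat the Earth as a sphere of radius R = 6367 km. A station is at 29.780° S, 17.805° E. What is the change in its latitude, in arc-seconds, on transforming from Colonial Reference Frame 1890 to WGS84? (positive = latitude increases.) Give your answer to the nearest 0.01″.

Δφ = -3.04″

sin φ = -0.496671, cos φ = 0.867939, sin λ = 0.305778, cos λ = 0.952103.
North component: ΔN = −sin φ cos λ·ΔX − sin φ sin λ·ΔY + cos φ·ΔZ = −(-0.496671)(0.952103)(-32) − (-0.496671)(0.305778)(-599) + (0.867939)(14) = -93.95 m.
1° of latitude spans πR/180 = 111125 m, so Δφ = -93.95 / 111125 × 3600 = -3.044″.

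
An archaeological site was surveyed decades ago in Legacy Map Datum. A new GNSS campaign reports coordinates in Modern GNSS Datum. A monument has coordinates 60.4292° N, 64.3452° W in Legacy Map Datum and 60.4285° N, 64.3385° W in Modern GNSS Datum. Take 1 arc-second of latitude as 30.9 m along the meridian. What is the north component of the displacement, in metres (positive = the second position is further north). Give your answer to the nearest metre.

Δφ = 60.4285° − 60.4292° = -0.0007°; Δλ = -64.3385° − -64.3452° = +0.0067°.
1° of latitude = 3600 × 30.90 = 111240 m.
ΔN = Δφ × 111240 = -77.9 m; ΔE = Δλ × 111240 × cos(60.4292°) = +0.0067 × 111240 × 0.493499 = 367.8 m.

ΔN = -78 m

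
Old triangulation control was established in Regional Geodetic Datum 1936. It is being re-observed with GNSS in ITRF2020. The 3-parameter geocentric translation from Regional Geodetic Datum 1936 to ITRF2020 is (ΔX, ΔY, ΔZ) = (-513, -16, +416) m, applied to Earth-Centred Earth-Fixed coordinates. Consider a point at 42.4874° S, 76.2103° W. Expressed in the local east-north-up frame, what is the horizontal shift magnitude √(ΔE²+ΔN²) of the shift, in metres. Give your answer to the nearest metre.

At φ = -42.4874°, λ = -76.2103°: sin φ = -0.675428, cos φ = 0.737426, sin λ = -0.971177, cos λ = 0.238359.
ΔE = −sin λ·ΔX + cos λ·ΔY = −(-0.971177)·(-513) + (0.238359)·(-16) = -502.03 m.
ΔN = −sin φ cos λ·ΔX − sin φ sin λ·ΔY + cos φ·ΔZ = −(-0.675428)(0.238359)(-513) − (-0.675428)(-0.971177)(-16) + (0.737426)(416) = 234.67 m.
Horizontal magnitude = √(ΔE² + ΔN²) = √((-502.03)² + 234.67²) = 554.17 m.

554 m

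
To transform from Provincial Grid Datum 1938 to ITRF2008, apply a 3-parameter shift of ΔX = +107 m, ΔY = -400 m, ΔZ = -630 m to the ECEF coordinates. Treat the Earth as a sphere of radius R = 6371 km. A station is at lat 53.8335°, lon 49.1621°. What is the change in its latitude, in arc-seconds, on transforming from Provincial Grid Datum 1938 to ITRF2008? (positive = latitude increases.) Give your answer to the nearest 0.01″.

Δφ = -5.96″

sin φ = 0.807305, cos φ = 0.590134, sin λ = 0.756563, cos λ = 0.653921.
North component: ΔN = −sin φ cos λ·ΔX − sin φ sin λ·ΔY + cos φ·ΔZ = −(0.807305)(0.653921)(107) − (0.807305)(0.756563)(-400) + (0.590134)(-630) = -183.96 m.
1° of latitude spans πR/180 = 111195 m, so Δφ = -183.96 / 111195 × 3600 = -5.956″.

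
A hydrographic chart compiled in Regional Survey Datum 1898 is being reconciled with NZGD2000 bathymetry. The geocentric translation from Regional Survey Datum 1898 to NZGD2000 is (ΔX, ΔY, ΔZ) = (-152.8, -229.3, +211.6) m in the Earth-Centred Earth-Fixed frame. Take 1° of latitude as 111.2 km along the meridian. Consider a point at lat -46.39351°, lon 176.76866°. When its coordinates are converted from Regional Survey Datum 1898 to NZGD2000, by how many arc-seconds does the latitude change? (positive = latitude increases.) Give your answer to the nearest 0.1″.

sin φ = -0.724094, cos φ = 0.689702, sin λ = 0.056368, cos λ = -0.998410.
North component: ΔN = −sin φ cos λ·ΔX − sin φ sin λ·ΔY + cos φ·ΔZ = −(-0.724094)(-0.998410)(-152.8) − (-0.724094)(0.056368)(-229.3) + (0.689702)(211.6) = 247.05 m.
1° of latitude spans 111200 m, so Δφ = 247.05 / 111200 × 3600 = 7.998″.

Δφ = 8.0″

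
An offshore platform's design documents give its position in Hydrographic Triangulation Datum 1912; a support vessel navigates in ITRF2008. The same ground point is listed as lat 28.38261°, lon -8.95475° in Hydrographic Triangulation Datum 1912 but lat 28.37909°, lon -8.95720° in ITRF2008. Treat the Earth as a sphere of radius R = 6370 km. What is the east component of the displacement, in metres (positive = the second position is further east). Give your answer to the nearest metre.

ΔE = -240 m

Δφ = 28.37909° − 28.38261° = -0.00352°; Δλ = -8.95720° − -8.95475° = -0.00245°.
1° along a meridian = πR/180 = 111177 m.
ΔN = Δφ × 111177 = -391.3 m; ΔE = Δλ × 111177 × cos(28.38261°) = -0.00245 × 111177 × 0.879793 = -239.6 m.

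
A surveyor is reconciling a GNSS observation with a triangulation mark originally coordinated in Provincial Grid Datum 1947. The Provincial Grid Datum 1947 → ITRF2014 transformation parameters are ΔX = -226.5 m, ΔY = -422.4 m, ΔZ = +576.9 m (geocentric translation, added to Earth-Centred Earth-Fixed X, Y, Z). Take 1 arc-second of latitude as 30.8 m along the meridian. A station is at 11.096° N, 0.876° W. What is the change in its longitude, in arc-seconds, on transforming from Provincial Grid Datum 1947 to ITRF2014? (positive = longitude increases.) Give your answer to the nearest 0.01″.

sin φ = 0.192453, cos φ = 0.981306, sin λ = -0.015288, cos λ = 0.999883.
East component: ΔE = −sin λ·ΔX + cos λ·ΔY = −(-0.015288)(-226.5) + (0.999883)(-422.4) = -425.81 m.
1° of latitude spans 3600 × 30.80 = 110880 m; at latitude φ, 1° of longitude spans that × cos φ = 108807.2 m, so Δλ = -425.81 / 108807.2 × 3600 = -14.088″.

Δλ = -14.09″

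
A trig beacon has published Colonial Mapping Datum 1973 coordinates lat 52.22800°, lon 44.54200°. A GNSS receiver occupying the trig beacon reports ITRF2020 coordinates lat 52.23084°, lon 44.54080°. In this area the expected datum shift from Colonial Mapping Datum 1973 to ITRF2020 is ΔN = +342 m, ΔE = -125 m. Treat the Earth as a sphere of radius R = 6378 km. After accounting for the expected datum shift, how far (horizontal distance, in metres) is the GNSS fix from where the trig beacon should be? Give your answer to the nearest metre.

50 m

Observed coordinate differences: Δφ = +0.00284°, Δλ = -0.00120°.
Converting to metres (1° lat = 111317 m, cos φ = 0.612521): observed ΔN = 316.1 m, observed ΔE = -81.8 m.
Subtracting the expected shift leaves a residual of 316.1 − (342) = -25.9 m north and -81.8 − (-125) = 43.2 m east.
Residual distance = √((-25.9)² + 43.2²) = 50.3 m.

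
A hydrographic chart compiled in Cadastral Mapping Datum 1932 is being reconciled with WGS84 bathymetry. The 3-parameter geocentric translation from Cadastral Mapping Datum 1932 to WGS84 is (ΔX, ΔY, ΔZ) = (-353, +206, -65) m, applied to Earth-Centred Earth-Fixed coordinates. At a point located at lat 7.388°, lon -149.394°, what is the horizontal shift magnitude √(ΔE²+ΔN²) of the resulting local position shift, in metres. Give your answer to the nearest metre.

The local east axis at (φ, λ) is (−sin λ, cos λ, 0), so ΔE = −sin(-149.394°)·(-353) + cos(-149.394°)·206 = -357.03 m.
The local north axis is (−sin φ cos λ, −sin φ sin λ, cos φ), giving ΔN = -39.068 + 13.486 − 64.460 = -90.04 m.
Horizontal magnitude = √(ΔE² + ΔN²) = √((-357.03)² + (-90.04)²) = 368.20 m.

368 m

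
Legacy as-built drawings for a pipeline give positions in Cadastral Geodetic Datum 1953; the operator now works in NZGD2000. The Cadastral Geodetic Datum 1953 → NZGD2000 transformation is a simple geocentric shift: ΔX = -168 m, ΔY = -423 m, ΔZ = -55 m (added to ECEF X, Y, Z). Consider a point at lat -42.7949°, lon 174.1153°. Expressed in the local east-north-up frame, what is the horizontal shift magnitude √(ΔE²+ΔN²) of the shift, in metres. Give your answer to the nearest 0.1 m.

440.2 m

The local east axis at (φ, λ) is (−sin λ, cos λ, 0), so ΔE = −sin(174.1153°)·(-168) + cos(174.1153°)·(-423) = 438.00 m.
The local north axis is (−sin φ cos λ, −sin φ sin λ, cos φ), giving ΔN = 113.534 − 29.464 − 40.358 = 43.71 m.
Horizontal magnitude = √(ΔE² + ΔN²) = √(438.00² + 43.71²) = 440.17 m.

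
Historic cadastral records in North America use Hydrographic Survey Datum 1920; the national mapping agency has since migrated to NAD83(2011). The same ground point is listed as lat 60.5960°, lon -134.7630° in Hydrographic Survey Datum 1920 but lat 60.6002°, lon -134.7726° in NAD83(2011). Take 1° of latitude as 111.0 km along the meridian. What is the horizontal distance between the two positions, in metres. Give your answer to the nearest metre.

701 m

Δφ = 60.6002° − 60.5960° = +0.0042°; Δλ = -134.7726° − -134.7630° = -0.0096°.
ΔN = Δφ × 111000 = 466.2 m; ΔE = Δλ × 111000 × cos(60.5960°) = -0.0096 × 111000 × 0.490965 = -523.2 m.
Distance = √(ΔE² + ΔN²) = √((-523.2)² + 466.2²) = 700.8 m.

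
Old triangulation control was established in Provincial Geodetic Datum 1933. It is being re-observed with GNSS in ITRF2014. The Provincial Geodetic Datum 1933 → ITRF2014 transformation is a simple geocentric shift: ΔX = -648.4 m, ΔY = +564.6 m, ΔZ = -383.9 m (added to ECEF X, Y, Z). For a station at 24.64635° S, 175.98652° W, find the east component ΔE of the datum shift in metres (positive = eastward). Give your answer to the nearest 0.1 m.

The local east axis at (φ, λ) is (−sin λ, cos λ, 0), so ΔE = −sin(-175.98652°)·(-648.4) + cos(-175.98652°)·564.6 = -608.60 m.

ΔE = -608.6 m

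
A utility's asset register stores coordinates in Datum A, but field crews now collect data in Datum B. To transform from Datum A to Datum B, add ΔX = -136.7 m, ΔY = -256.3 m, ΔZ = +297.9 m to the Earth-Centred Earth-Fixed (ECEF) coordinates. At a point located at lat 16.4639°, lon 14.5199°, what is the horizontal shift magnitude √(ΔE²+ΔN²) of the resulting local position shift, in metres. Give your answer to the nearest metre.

The local east axis at (φ, λ) is (−sin λ, cos λ, 0), so ΔE = −sin(14.5199°)·(-136.7) + cos(14.5199°)·(-256.3) = -213.84 m.
The local north axis is (−sin φ cos λ, −sin φ sin λ, cos φ), giving ΔN = 37.505 + 18.212 + 285.686 = 341.40 m.
Horizontal magnitude = √(ΔE² + ΔN²) = √((-213.84)² + 341.40²) = 402.84 m.

403 m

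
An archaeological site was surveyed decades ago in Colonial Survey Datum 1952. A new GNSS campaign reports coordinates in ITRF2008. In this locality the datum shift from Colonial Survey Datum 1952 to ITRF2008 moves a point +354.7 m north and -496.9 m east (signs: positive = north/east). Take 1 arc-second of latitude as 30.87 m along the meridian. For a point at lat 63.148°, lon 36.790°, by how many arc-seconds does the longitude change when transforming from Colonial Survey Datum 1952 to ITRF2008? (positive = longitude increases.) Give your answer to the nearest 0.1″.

Δλ = -35.6″

At latitude 63.148°, cos φ = 0.451687.
1″ of longitude at this latitude = 30.87 × cos φ = 13.9436 m, so Δλ = -496.9 / 13.9436 = -35.636″.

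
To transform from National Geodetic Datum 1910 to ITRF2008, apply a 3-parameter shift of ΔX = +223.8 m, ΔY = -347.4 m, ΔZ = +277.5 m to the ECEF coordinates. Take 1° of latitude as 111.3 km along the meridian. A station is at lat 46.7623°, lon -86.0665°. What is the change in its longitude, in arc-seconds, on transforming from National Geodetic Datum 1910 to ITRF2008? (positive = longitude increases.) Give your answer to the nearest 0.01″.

sin φ = 0.728518, cos φ = 0.685027, sin λ = -0.997644, cos λ = 0.068599.
East component: ΔE = −sin λ·ΔX + cos λ·ΔY = −(-0.997644)(223.8) + (0.068599)(-347.4) = 199.44 m.
1° of latitude spans 111300 m; at latitude φ, 1° of longitude spans that × cos φ = 76243.5 m, so Δλ = 199.44 / 76243.5 × 3600 = 9.417″.

Δλ = 9.42″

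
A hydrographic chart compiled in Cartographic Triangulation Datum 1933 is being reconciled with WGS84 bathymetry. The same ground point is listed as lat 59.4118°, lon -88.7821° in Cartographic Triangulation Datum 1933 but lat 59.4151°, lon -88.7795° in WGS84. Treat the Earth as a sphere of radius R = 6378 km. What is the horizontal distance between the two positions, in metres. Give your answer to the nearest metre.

396 m

Δφ = 59.4151° − 59.4118° = +0.0033°; Δλ = -88.7795° − -88.7821° = +0.0026°.
1° along a meridian = πR/180 = 111317 m.
ΔN = Δφ × 111317 = 367.3 m; ΔE = Δλ × 111317 × cos(59.4118°) = +0.0026 × 111317 × 0.508864 = 147.3 m.
Distance = √(ΔE² + ΔN²) = √(147.3² + 367.3²) = 395.8 m.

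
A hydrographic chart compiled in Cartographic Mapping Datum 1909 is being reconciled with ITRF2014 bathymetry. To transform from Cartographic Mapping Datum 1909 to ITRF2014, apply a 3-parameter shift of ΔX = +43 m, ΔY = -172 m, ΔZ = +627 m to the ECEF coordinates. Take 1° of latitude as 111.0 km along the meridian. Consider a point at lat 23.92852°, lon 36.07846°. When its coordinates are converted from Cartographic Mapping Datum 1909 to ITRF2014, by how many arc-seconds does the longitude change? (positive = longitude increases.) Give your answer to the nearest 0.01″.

Δλ = -5.83″

sin φ = 0.405597, cos φ = 0.914052, sin λ = 0.588893, cos λ = 0.808211.
East component: ΔE = −sin λ·ΔX + cos λ·ΔY = −(0.588893)(43) + (0.808211)(-172) = -164.33 m.
1° of latitude spans 111000 m; at latitude φ, 1° of longitude spans that × cos φ = 101459.8 m, so Δλ = -164.33 / 101459.8 × 3600 = -5.831″.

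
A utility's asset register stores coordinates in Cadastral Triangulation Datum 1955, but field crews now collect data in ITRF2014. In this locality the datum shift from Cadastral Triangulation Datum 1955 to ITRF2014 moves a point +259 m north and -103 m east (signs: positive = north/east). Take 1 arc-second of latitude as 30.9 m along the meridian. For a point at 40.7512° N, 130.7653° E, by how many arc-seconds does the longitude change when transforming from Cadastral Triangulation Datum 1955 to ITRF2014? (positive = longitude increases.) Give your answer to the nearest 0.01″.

At latitude 40.7512°, cos φ = 0.757551.
1″ of longitude at this latitude = 30.90 × cos φ = 23.4083 m, so Δλ = -103.0 / 23.4083 = -4.400″.

Δλ = -4.40″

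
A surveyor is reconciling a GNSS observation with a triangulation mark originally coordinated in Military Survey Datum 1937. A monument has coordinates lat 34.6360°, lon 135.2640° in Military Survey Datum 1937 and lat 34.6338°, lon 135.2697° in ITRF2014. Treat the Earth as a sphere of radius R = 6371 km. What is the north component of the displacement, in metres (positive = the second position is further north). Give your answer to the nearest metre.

Δφ = 34.6338° − 34.6360° = -0.0022°; Δλ = 135.2697° − 135.2640° = +0.0057°.
1° along a meridian = πR/180 = 111195 m.
ΔN = Δφ × 111195 = -244.6 m; ΔE = Δλ × 111195 × cos(34.6360°) = +0.0057 × 111195 × 0.822779 = 521.5 m.

ΔN = -245 m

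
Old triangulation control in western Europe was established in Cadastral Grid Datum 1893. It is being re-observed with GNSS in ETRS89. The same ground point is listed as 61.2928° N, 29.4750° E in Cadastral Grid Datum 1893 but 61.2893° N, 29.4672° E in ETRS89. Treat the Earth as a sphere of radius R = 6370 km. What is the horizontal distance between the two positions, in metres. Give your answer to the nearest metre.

Δφ = 61.2893° − 61.2928° = -0.0035°; Δλ = 29.4672° − 29.4750° = -0.0078°.
1° along a meridian = πR/180 = 111177 m.
ΔN = Δφ × 111177 = -389.1 m; ΔE = Δλ × 111177 × cos(61.2928°) = -0.0078 × 111177 × 0.480334 = -416.5 m.
Distance = √(ΔE² + ΔN²) = √((-416.5)² + (-389.1)²) = 570.0 m.

570 m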